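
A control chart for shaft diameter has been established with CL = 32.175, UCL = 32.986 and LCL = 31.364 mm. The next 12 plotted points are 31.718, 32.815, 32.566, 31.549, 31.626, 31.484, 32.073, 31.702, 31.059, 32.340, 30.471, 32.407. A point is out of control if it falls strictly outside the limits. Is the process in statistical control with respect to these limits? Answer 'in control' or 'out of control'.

out of control

Compare each point to [31.364, 32.986]: sample 9 = 31.059 < LCL; sample 11 = 30.471 < LCL.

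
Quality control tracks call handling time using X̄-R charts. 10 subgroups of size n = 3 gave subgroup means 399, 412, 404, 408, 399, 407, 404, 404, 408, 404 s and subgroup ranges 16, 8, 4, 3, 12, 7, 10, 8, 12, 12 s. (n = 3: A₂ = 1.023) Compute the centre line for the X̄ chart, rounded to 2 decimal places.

X̄̄ = (399 + 412 + 404 + 408 + 399 + 407 + 404 + 404 + 408 + 404) / 10 = 4049.0000 / 10 = 404.9000
CL = X̄̄ = 404.9000

404.90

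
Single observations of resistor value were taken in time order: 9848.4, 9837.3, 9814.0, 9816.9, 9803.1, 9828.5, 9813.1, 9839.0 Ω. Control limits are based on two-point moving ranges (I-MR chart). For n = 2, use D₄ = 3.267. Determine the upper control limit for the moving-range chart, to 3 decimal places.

54.979

Moving ranges: 11.1, 23.3, 2.9, 13.8, 25.4, 15.4, 25.9; M̄R̄ = 117.8000 / 7 = 16.8286
UCL_MR = D₄·M̄R̄ = 3.267 × 16.8286 = 54.9789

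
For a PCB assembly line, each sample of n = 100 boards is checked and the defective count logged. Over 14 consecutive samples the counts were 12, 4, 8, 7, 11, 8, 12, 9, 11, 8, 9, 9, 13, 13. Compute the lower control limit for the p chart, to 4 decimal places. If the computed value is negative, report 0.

p̄ = Σdᵢ / (k·n) = 134 / (14 × 100) = 0.09571
LCL = p̄ − 3·√(p̄(1−p̄)/n) = 0.09571 − 3 × 0.02942 = 0.00745

0.0075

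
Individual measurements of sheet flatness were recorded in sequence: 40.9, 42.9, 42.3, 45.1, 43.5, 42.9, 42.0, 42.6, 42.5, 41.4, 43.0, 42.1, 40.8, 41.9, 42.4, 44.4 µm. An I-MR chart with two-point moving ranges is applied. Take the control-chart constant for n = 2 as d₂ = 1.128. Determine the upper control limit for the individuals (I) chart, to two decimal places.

X̄ = (40.9 + 42.9 + 42.3 + 45.1 + 43.5 + 42.9 + 42.0 + 42.6 + 42.5 + 41.4 + 43.0 + 42.1 + 40.8 + 41.9 + 42.4 + 44.4) / 16 = 42.5438
Moving ranges: 2.0, 0.6, 2.8, 1.6, 0.6, 0.9, 0.6, 0.1, 1.1, 1.6, 0.9, 1.3, 1.1, 0.5, 2.0; M̄R̄ = 17.7000 / 15 = 1.1800
UCL = X̄ + 3·M̄R̄/d₂ = 42.5438 + 3 × 1.1800 / 1.128 = 45.6820

45.68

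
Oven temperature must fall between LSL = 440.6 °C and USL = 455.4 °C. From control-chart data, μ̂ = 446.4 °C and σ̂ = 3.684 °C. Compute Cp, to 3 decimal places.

0.670

Cp = (USL − LSL) / (6σ̂) = (455.4 − 440.6) / (6 × 3.684) = 14.8000 / 22.1040 = 0.6696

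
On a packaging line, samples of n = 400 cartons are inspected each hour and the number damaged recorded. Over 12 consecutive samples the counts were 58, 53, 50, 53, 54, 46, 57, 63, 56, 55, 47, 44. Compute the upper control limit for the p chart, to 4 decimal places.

0.1834

p̄ = Σdᵢ / (k·n) = 636 / (12 × 400) = 0.13250
UCL = p̄ + 3·√(p̄(1−p̄)/n) = 0.13250 + 3 × √(0.13250×0.86750/400) = 0.13250 + 3 × 0.01695 = 0.18336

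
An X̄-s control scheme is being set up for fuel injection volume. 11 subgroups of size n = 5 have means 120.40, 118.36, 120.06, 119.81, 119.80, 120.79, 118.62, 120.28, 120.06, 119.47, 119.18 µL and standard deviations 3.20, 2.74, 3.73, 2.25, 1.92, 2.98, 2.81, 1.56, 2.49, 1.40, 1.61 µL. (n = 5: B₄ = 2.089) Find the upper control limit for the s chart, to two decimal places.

s̄ = (3.20 + 2.74 + 3.73 + 2.25 + 1.92 + 2.98 + 2.81 + 1.56 + 2.49 + 1.40 + 1.61) / 11 = 2.4264
UCL_s = B₄·s̄ = 2.089 × 2.4264 = 5.0687

5.07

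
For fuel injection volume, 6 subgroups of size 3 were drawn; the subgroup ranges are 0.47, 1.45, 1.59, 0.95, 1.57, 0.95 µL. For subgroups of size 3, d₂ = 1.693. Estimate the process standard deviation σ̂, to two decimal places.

R̄ = (0.47 + 1.45 + 1.59 + 0.95 + 1.57 + 0.95) / 6 = 1.1633
σ̂ = R̄ / d₂ = 1.1633 / 1.693 = 0.6871

0.69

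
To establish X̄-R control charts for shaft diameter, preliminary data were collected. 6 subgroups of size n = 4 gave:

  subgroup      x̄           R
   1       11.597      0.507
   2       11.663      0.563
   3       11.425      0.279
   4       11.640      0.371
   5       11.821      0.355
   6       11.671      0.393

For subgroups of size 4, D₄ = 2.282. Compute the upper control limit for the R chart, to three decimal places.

R̄ = (0.507 + 0.563 + 0.279 + 0.371 + 0.355 + 0.393) / 6 = 2.4680 / 6 = 0.4113
UCL_R = D₄·R̄ = 2.282 × 0.4113 = 0.9387

0.939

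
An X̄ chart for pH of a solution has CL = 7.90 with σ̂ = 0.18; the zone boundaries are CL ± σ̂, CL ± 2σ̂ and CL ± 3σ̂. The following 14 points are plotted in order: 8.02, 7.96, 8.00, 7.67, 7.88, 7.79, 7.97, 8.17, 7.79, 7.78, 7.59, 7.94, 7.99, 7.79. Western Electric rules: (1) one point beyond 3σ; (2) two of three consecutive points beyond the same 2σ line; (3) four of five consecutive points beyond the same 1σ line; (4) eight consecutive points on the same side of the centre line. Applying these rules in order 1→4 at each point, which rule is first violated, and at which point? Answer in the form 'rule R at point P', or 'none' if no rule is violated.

Zone of each point (C = within 1σ̂, B = 1σ̂–2σ̂, A = 2σ̂–3σ̂, * = beyond 3σ̂; sign = side of CL): 1:+C, 2:+C, 3:+C, 4:-B, 5:-C, 6:-C, 7:+C, 8:+B, 9:-C, 10:-C, 11:-B, 12:+C, 13:+C, 14:-C
No rule fires across all 14 points.

none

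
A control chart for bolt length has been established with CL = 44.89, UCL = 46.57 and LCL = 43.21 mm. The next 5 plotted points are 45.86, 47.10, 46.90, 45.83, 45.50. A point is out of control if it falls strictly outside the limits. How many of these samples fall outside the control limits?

2

Compare each point to [43.21, 46.57]: sample 2 = 47.10 > UCL; sample 3 = 46.90 > UCL.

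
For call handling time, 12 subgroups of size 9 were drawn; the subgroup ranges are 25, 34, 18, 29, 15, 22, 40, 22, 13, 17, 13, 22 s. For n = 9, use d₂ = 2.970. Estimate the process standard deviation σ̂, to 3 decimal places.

R̄ = (25 + 34 + 18 + 29 + 15 + 22 + 40 + 22 + 13 + 17 + 13 + 22) / 12 = 22.5000
σ̂ = R̄ / d₂ = 22.5000 / 2.970 = 7.5758

7.576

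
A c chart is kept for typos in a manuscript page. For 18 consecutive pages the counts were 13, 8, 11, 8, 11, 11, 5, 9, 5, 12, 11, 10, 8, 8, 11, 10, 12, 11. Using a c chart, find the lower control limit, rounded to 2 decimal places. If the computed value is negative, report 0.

0.34

c̄ = (13 + 8 + 11 + 8 + 11 + 11 + 5 + 9 + 5 + 12 + 11 + 10 + 8 + 8 + 11 + 10 + 12 + 11) / 18 = 174 / 18 = 9.6667
LCL = c̄ − 3√c̄ = 9.6667 − 3 × 3.1091 = 0.3393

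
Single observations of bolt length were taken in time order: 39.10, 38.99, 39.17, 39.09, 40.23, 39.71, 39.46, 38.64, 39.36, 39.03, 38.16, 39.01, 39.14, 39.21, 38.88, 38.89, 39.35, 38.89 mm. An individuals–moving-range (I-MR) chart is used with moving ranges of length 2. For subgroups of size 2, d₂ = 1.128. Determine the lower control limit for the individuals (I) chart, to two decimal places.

37.98

X̄ = (39.10 + 38.99 + 39.17 + 39.09 + 40.23 + 39.71 + 39.46 + 38.64 + 39.36 + 39.03 + 38.16 + 39.01 + 39.14 + 39.21 + 38.88 + 38.89 + 39.35 + 38.89) / 18 = 39.1283
Moving ranges: 0.11, 0.18, 0.08, 1.14, 0.52, 0.25, 0.82, 0.72, 0.33, 0.87, 0.85, 0.13, 0.07, 0.33, 0.01, 0.46, 0.46; M̄R̄ = 7.3300 / 17 = 0.4312
LCL = X̄ − 3·M̄R̄/d₂ = 39.1283 − 3 × 0.4312 / 1.128 = 37.9816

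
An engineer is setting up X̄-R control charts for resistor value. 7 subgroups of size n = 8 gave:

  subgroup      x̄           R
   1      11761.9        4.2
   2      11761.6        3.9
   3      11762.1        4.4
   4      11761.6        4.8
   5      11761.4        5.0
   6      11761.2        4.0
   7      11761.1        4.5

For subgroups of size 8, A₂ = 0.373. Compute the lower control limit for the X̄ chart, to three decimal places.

X̄̄ = (11761.9 + 11761.6 + 11762.1 + 11761.6 + 11761.4 + 11761.2 + 11761.1) / 7 = 82330.9000 / 7 = 11761.5571
R̄ = (4.2 + 3.9 + 4.4 + 4.8 + 5.0 + 4.0 + 4.5) / 7 = 30.8000 / 7 = 4.4000
LCL = X̄̄ − A₂·R̄ = 11761.5571 − 0.373 × 4.4000 = 11759.9159

11759.916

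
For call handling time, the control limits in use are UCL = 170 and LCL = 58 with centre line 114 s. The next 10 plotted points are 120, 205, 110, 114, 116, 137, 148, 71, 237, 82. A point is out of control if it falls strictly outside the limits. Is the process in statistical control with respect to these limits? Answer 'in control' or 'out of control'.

Compare each point to [58, 170]: sample 2 = 205 > UCL; sample 9 = 237 > UCL.

out of control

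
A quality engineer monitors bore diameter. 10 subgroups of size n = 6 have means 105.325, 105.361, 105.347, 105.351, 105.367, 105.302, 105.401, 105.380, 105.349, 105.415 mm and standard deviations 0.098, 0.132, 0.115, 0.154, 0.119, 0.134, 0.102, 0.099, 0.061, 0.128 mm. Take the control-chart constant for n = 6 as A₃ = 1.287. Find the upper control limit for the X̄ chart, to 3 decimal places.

X̄̄ = (105.325 + 105.361 + 105.347 + 105.351 + 105.367 + 105.302 + 105.401 + 105.380 + 105.349 + 105.415) / 10 = 105.3598
s̄ = (0.098 + 0.132 + 0.115 + 0.154 + 0.119 + 0.134 + 0.102 + 0.099 + 0.061 + 0.128) / 10 = 0.1142
UCL = X̄̄ + A₃·s̄ = 105.3598 + 1.287 × 0.1142 = 105.5068

105.507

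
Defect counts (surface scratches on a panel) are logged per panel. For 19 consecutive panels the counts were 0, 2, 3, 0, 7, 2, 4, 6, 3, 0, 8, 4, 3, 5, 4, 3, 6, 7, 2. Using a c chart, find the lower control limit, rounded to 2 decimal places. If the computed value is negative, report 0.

0.00

c̄ = (0 + 2 + 3 + 0 + 7 + 2 + 4 + 6 + 3 + 0 + 8 + 4 + 3 + 5 + 4 + 3 + 6 + 7 + 2) / 19 = 69 / 19 = 3.6316
LCL = c̄ − 3√c̄ = 3.6316 − 3 × 1.9057 = -2.0854 → 0 (cannot be negative)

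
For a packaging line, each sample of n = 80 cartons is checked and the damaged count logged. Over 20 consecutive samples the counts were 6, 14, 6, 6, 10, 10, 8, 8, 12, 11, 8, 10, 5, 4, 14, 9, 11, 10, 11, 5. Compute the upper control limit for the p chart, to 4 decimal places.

0.2167

p̄ = Σdᵢ / (k·n) = 178 / (20 × 80) = 0.11125
UCL = p̄ + 3·√(p̄(1−p̄)/n) = 0.11125 + 3 × √(0.11125×0.88875/80) = 0.11125 + 3 × 0.03516 = 0.21672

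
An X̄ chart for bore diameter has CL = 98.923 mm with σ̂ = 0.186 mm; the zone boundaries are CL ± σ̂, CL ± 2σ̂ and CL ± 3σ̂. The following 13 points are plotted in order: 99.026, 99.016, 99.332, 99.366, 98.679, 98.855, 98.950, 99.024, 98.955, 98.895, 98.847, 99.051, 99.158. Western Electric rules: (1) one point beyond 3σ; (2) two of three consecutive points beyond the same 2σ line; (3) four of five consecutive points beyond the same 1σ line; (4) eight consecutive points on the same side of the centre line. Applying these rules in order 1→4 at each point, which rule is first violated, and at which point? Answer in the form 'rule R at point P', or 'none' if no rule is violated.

rule 2 at point 4

Zone of each point (C = within 1σ̂, B = 1σ̂–2σ̂, A = 2σ̂–3σ̂, * = beyond 3σ̂; sign = side of CL): 1:+C, 2:+C, 3:+A, 4:+A, 5:-B, 6:-C, 7:+C, 8:+C, 9:+C, 10:-C, 11:-C, 12:+C, 13:+B
Rule 2 (two of three consecutive points beyond the same 2σ limit) is satisfied at point 4.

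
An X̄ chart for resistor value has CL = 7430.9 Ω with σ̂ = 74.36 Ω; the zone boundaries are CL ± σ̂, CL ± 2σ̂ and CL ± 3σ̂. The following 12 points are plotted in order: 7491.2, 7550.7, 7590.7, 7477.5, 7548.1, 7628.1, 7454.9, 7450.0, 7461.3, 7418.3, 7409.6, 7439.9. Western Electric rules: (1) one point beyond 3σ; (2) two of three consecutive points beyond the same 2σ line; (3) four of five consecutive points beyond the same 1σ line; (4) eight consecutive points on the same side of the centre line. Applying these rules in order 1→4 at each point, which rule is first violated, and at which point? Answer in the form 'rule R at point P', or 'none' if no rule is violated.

Zone of each point (C = within 1σ̂, B = 1σ̂–2σ̂, A = 2σ̂–3σ̂, * = beyond 3σ̂; sign = side of CL): 1:+C, 2:+B, 3:+A, 4:+C, 5:+B, 6:+A, 7:+C, 8:+C, 9:+C, 10:-C, 11:-C, 12:+C
Rule 3 (four of five consecutive points beyond the same 1σ limit) is satisfied at point 6.

rule 3 at point 6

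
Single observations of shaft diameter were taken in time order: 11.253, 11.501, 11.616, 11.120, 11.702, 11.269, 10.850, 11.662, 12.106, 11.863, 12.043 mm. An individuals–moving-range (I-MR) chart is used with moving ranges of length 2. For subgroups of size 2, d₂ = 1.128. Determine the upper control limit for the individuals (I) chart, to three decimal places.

X̄ = (11.253 + 11.501 + 11.616 + 11.120 + 11.702 + 11.269 + 10.850 + 11.662 + 12.106 + 11.863 + 12.043) / 11 = 11.5441
Moving ranges: 0.248, 0.115, 0.496, 0.582, 0.433, 0.419, 0.812, 0.444, 0.243, 0.180; M̄R̄ = 3.9720 / 10 = 0.3972
UCL = X̄ + 3·M̄R̄/d₂ = 11.5441 + 3 × 0.3972 / 1.128 = 12.6005

12.600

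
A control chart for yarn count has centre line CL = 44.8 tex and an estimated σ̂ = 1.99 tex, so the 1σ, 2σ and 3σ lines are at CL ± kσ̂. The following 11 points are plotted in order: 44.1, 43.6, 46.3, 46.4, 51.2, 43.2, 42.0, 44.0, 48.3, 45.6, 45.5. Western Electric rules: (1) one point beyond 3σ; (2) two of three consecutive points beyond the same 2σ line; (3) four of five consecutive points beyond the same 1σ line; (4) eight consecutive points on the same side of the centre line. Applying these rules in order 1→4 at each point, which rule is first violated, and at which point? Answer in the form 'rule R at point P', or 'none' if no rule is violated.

rule 1 at point 5

Zone of each point (C = within 1σ̂, B = 1σ̂–2σ̂, A = 2σ̂–3σ̂, * = beyond 3σ̂; sign = side of CL): 1:-C, 2:-C, 3:+C, 4:+C, 5:+*, 6:-C, 7:-B, 8:-C, 9:+B, 10:+C, 11:+C
Rule 1 (one point beyond the 3σ limits) is satisfied at point 5.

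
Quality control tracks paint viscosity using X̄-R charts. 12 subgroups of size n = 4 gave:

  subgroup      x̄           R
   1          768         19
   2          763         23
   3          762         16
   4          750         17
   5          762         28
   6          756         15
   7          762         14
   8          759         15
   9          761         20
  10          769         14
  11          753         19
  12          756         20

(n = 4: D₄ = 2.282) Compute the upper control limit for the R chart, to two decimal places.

R̄ = (19 + 23 + 16 + 17 + 28 + 15 + 14 + 15 + 20 + 14 + 19 + 20) / 12 = 220.0000 / 12 = 18.3333
UCL_R = D₄·R̄ = 2.282 × 18.3333 = 41.8367

41.84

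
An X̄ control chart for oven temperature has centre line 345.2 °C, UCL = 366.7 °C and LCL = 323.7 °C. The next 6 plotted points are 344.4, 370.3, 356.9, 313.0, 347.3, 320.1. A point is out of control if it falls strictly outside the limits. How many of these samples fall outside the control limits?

3

Compare each point to [323.7, 366.7]: sample 2 = 370.3 > UCL; sample 4 = 313.0 < LCL; sample 6 = 320.1 < LCL.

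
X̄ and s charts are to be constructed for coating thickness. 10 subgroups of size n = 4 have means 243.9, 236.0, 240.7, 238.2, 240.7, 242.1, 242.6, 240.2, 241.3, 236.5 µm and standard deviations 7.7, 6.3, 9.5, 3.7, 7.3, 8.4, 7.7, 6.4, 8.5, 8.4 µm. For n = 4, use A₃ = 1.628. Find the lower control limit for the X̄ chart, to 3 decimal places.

X̄̄ = (243.9 + 236.0 + 240.7 + 238.2 + 240.7 + 242.1 + 242.6 + 240.2 + 241.3 + 236.5) / 10 = 240.2200
s̄ = (7.7 + 6.3 + 9.5 + 3.7 + 7.3 + 8.4 + 7.7 + 6.4 + 8.5 + 8.4) / 10 = 7.3900
LCL = X̄̄ − A₃·s̄ = 240.2200 − 1.628 × 7.3900 = 228.1891

228.189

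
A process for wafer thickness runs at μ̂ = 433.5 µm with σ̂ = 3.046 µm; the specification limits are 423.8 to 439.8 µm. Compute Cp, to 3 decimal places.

0.875

Cp = (USL − LSL) / (6σ̂) = (439.8 − 423.8) / (6 × 3.046) = 16.0000 / 18.2760 = 0.8755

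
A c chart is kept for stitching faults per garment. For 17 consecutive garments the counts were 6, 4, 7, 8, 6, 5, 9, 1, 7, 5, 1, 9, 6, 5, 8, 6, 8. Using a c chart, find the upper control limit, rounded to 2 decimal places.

13.25

c̄ = (6 + 4 + 7 + 8 + 6 + 5 + 9 + 1 + 7 + 5 + 1 + 9 + 6 + 5 + 8 + 6 + 8) / 17 = 101 / 17 = 5.9412
UCL = c̄ + 3√c̄ = 5.9412 + 3 × √5.9412 = 5.9412 + 3 × 2.4375 = 13.2535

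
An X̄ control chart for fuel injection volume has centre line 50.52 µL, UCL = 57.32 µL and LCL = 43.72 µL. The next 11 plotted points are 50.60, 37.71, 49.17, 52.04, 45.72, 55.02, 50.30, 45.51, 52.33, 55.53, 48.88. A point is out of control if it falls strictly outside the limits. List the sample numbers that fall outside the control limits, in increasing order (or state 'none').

2

Compare each point to [43.72, 57.32]: sample 2 = 37.71 < LCL.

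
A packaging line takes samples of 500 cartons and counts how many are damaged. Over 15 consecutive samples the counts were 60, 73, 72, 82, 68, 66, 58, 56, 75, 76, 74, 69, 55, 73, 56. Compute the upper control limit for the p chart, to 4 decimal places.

p̄ = Σdᵢ / (k·n) = 1013 / (15 × 500) = 0.13507
UCL = p̄ + 3·√(p̄(1−p̄)/n) = 0.13507 + 3 × √(0.13507×0.86493/500) = 0.13507 + 3 × 0.01529 = 0.18092

0.1809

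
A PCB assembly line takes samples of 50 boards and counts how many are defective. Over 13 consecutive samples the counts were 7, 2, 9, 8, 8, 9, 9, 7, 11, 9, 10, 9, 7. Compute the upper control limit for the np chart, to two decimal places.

15.88

p̄ = Σdᵢ / (k·n) = 105 / (13 × 50) = 0.16154
UCL = np̄ + 3·√(np̄(1−p̄)) = 8.0769 + 3 × √(8.0769×0.83846) = 8.0769 + 3 × 2.6023 = 15.8840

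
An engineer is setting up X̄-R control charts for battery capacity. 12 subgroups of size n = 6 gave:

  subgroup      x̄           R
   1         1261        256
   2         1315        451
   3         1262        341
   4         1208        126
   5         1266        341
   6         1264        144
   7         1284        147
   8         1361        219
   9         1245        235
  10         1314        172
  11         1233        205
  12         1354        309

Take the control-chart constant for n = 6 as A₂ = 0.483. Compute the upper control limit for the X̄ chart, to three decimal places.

1399.160

X̄̄ = (1261 + 1315 + 1262 + 1208 + 1266 + 1264 + 1284 + 1361 + 1245 + 1314 + 1233 + 1354) / 12 = 15367.0000 / 12 = 1280.5833
R̄ = (256 + 451 + 341 + 126 + 341 + 144 + 147 + 219 + 235 + 172 + 205 + 309) / 12 = 2946.0000 / 12 = 245.5000
UCL = X̄̄ + A₂·R̄ = 1280.5833 + 0.483 × 245.5000 = 1399.1598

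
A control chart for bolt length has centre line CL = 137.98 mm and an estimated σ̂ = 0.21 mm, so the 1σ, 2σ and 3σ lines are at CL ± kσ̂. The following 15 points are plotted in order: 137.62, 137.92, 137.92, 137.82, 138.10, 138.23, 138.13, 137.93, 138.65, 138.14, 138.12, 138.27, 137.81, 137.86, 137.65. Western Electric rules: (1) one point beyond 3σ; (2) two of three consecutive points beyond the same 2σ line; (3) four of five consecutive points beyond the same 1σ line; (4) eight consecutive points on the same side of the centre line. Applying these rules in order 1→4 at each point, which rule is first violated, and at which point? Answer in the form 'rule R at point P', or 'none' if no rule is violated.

Zone of each point (C = within 1σ̂, B = 1σ̂–2σ̂, A = 2σ̂–3σ̂, * = beyond 3σ̂; sign = side of CL): 1:-B, 2:-C, 3:-C, 4:-C, 5:+C, 6:+B, 7:+C, 8:-C, 9:+*, 10:+C, 11:+C, 12:+B, 13:-C, 14:-C, 15:-B
Rule 1 (one point beyond the 3σ limits) is satisfied at point 9.

rule 1 at point 9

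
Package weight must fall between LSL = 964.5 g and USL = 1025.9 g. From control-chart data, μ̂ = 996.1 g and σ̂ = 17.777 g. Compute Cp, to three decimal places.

Cp = (USL − LSL) / (6σ̂) = (1025.9 − 964.5) / (6 × 17.777) = 61.4000 / 106.6620 = 0.5757

0.576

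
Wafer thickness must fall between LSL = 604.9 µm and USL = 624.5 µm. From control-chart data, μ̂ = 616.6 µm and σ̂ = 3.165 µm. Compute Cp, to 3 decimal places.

1.032

Cp = (USL − LSL) / (6σ̂) = (624.5 − 604.9) / (6 × 3.165) = 19.6000 / 18.9900 = 1.0321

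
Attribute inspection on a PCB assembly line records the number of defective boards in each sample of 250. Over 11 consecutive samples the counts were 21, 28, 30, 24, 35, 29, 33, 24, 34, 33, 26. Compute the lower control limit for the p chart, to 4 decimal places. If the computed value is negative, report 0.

0.0547

p̄ = Σdᵢ / (k·n) = 317 / (11 × 250) = 0.11527
LCL = p̄ − 3·√(p̄(1−p̄)/n) = 0.11527 − 3 × 0.02020 = 0.05468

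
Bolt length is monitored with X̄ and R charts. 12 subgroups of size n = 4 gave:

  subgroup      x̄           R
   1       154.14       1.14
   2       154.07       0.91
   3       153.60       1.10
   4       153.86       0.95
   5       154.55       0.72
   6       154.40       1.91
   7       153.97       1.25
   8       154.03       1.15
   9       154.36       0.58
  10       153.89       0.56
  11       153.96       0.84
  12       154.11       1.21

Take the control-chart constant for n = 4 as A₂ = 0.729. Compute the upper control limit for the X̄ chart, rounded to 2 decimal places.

X̄̄ = (154.14 + 154.07 + 153.60 + 153.86 + 154.55 + 154.40 + 153.97 + 154.03 + 154.36 + 153.89 + 153.96 + 154.11) / 12 = 1848.9400 / 12 = 154.0783
R̄ = (1.14 + 0.91 + 1.10 + 0.95 + 0.72 + 1.91 + 1.25 + 1.15 + 0.58 + 0.56 + 0.84 + 1.21) / 12 = 12.3200 / 12 = 1.0267
UCL = X̄̄ + A₂·R̄ = 154.0783 + 0.729 × 1.0267 = 154.8268

154.83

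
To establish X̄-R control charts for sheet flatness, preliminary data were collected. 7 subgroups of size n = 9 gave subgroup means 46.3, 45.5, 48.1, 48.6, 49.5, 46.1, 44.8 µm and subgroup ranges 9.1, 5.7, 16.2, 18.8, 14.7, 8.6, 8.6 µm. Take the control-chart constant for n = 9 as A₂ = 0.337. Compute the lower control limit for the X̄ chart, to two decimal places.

43.05

X̄̄ = (46.3 + 45.5 + 48.1 + 48.6 + 49.5 + 46.1 + 44.8) / 7 = 328.9000 / 7 = 46.9857
R̄ = (9.1 + 5.7 + 16.2 + 18.8 + 14.7 + 8.6 + 8.6) / 7 = 81.7000 / 7 = 11.6714
LCL = X̄̄ − A₂·R̄ = 46.9857 − 0.337 × 11.6714 = 43.0524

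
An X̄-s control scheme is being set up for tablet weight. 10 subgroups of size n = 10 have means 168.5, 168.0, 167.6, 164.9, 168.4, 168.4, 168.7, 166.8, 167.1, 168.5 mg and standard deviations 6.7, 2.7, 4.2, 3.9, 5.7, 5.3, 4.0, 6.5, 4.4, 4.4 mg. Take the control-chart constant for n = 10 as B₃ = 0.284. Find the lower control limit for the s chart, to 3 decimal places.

1.358

s̄ = (6.7 + 2.7 + 4.2 + 3.9 + 5.7 + 5.3 + 4.0 + 6.5 + 4.4 + 4.4) / 10 = 4.7800
LCL_s = B₃·s̄ = 0.284 × 4.7800 = 1.3575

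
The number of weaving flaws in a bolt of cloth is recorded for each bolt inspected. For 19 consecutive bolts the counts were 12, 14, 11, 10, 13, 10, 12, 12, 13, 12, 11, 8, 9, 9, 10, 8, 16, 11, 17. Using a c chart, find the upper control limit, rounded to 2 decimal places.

21.64

c̄ = (12 + 14 + 11 + 10 + 13 + 10 + 12 + 12 + 13 + 12 + 11 + 8 + 9 + 9 + 10 + 8 + 16 + 11 + 17) / 19 = 218 / 19 = 11.4737
UCL = c̄ + 3√c̄ = 11.4737 + 3 × √11.4737 = 11.4737 + 3 × 3.3873 = 21.6355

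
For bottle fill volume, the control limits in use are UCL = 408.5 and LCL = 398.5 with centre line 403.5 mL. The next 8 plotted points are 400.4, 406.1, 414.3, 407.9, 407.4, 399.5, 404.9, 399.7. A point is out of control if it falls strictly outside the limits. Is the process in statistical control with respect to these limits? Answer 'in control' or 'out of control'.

out of control

Compare each point to [398.5, 408.5]: sample 3 = 414.3 > UCL.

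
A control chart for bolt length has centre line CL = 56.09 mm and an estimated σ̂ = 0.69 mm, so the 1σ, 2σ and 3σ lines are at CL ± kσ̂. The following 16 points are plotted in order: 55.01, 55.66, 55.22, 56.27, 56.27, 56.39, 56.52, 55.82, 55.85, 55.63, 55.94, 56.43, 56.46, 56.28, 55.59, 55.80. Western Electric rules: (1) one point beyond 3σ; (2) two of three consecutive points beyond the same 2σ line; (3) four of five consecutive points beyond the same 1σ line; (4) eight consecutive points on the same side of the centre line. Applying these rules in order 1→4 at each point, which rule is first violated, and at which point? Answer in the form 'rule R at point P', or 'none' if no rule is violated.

Zone of each point (C = within 1σ̂, B = 1σ̂–2σ̂, A = 2σ̂–3σ̂, * = beyond 3σ̂; sign = side of CL): 1:-B, 2:-C, 3:-B, 4:+C, 5:+C, 6:+C, 7:+C, 8:-C, 9:-C, 10:-C, 11:-C, 12:+C, 13:+C, 14:+C, 15:-C, 16:-C
No rule fires across all 16 points.

none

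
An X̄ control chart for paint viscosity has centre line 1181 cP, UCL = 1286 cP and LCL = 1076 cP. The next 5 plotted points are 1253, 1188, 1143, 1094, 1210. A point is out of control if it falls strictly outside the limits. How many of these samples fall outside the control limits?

All 5 points lie within [1076, 1286].

0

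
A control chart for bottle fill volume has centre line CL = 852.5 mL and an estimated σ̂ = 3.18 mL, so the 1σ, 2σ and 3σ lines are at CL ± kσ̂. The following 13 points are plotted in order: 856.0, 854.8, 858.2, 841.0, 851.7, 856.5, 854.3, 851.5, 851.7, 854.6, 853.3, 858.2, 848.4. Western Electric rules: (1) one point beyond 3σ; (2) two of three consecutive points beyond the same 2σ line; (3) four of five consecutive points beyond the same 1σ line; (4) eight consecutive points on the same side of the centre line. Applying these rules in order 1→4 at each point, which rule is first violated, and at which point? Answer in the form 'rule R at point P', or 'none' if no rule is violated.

rule 1 at point 4

Zone of each point (C = within 1σ̂, B = 1σ̂–2σ̂, A = 2σ̂–3σ̂, * = beyond 3σ̂; sign = side of CL): 1:+B, 2:+C, 3:+B, 4:-*, 5:-C, 6:+B, 7:+C, 8:-C, 9:-C, 10:+C, 11:+C, 12:+B, 13:-B
Rule 1 (one point beyond the 3σ limits) is satisfied at point 4.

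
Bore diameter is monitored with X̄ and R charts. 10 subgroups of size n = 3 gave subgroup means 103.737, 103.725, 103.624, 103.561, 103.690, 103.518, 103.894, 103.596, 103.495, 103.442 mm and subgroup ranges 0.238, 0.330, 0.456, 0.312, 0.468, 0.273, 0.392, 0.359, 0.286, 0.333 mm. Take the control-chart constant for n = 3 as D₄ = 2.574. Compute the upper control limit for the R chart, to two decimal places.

R̄ = (0.238 + 0.330 + 0.456 + 0.312 + 0.468 + 0.273 + 0.392 + 0.359 + 0.286 + 0.333) / 10 = 3.4470 / 10 = 0.3447
UCL_R = D₄·R̄ = 2.574 × 0.3447 = 0.8873

0.89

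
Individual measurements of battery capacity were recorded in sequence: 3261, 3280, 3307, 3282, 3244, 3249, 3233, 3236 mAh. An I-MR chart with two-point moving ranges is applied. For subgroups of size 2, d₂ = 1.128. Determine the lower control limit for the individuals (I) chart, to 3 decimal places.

3210.968

X̄ = (3261 + 3280 + 3307 + 3282 + 3244 + 3249 + 3233 + 3236) / 8 = 3261.5000
Moving ranges: 19, 27, 25, 38, 5, 16, 3; M̄R̄ = 133.0000 / 7 = 19.0000
LCL = X̄ − 3·M̄R̄/d₂ = 3261.5000 − 3 × 19.0000 / 1.128 = 3210.9681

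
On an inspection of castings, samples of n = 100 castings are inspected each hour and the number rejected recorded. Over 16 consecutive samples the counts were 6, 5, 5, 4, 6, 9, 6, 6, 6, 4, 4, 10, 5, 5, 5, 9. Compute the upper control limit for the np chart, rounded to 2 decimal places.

p̄ = Σdᵢ / (k·n) = 95 / (16 × 100) = 0.05937
UCL = np̄ + 3·√(np̄(1−p̄)) = 5.9375 + 3 × √(5.9375×0.94063) = 5.9375 + 3 × 2.3633 = 13.0273

13.03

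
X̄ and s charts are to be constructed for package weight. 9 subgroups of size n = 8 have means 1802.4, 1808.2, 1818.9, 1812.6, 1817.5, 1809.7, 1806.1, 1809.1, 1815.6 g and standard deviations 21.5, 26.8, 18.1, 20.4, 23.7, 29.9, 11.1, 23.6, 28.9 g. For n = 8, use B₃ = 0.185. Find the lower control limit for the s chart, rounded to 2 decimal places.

4.19

s̄ = (21.5 + 26.8 + 18.1 + 20.4 + 23.7 + 29.9 + 11.1 + 23.6 + 28.9) / 9 = 22.6667
LCL_s = B₃·s̄ = 0.185 × 22.6667 = 4.1933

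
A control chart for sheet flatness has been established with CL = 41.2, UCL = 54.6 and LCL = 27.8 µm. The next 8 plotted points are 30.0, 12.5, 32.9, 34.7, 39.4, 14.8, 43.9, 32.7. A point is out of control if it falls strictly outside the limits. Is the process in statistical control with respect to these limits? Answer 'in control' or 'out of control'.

Compare each point to [27.8, 54.6]: sample 2 = 12.5 < LCL; sample 6 = 14.8 < LCL.

out of control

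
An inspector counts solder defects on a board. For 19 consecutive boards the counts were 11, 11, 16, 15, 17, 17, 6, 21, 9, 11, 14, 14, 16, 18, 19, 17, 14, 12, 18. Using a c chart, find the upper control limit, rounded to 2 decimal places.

25.96

c̄ = (11 + 11 + 16 + 15 + 17 + 17 + 6 + 21 + 9 + 11 + 14 + 14 + 16 + 18 + 19 + 17 + 14 + 12 + 18) / 19 = 276 / 19 = 14.5263
UCL = c̄ + 3√c̄ = 14.5263 + 3 × √14.5263 = 14.5263 + 3 × 3.8113 = 25.9603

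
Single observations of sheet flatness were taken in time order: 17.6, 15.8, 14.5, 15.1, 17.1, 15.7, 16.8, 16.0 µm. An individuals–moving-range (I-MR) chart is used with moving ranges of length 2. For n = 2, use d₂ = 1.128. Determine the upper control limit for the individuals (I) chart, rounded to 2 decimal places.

19.49

X̄ = (17.6 + 15.8 + 14.5 + 15.1 + 17.1 + 15.7 + 16.8 + 16.0) / 8 = 16.0750
Moving ranges: 1.8, 1.3, 0.6, 2.0, 1.4, 1.1, 0.8; M̄R̄ = 9.0000 / 7 = 1.2857
UCL = X̄ + 3·M̄R̄/d₂ = 16.0750 + 3 × 1.2857 / 1.128 = 19.4945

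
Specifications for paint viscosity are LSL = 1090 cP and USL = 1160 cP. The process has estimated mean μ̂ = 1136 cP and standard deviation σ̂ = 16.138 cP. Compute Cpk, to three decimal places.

Cpu = (USL − μ̂) / (3σ̂) = (1160 − 1136) / (3 × 16.138) = 0.4957; Cpl = (μ̂ − LSL) / (3σ̂) = (1136 − 1090) / (3 × 16.138) = 0.9501; Cpk = min(Cpu, Cpl) = 0.4957

0.496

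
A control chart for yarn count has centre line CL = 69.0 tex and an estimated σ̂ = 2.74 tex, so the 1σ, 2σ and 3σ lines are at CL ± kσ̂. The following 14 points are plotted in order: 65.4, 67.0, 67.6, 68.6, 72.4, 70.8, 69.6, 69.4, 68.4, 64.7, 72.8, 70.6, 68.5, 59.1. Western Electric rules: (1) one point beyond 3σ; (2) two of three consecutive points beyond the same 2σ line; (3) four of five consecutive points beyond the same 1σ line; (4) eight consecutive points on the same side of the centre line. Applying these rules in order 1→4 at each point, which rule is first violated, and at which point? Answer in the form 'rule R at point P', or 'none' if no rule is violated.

rule 1 at point 14

Zone of each point (C = within 1σ̂, B = 1σ̂–2σ̂, A = 2σ̂–3σ̂, * = beyond 3σ̂; sign = side of CL): 1:-B, 2:-C, 3:-C, 4:-C, 5:+B, 6:+C, 7:+C, 8:+C, 9:-C, 10:-B, 11:+B, 12:+C, 13:-C, 14:-*
Rule 1 (one point beyond the 3σ limits) is satisfied at point 14.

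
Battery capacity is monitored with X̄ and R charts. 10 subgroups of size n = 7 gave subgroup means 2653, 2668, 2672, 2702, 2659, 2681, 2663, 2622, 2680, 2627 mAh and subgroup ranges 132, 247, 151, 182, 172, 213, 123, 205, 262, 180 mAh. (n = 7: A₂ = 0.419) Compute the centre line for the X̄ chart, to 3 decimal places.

X̄̄ = (2653 + 2668 + 2672 + 2702 + 2659 + 2681 + 2663 + 2622 + 2680 + 2627) / 10 = 26627.0000 / 10 = 2662.7000
CL = X̄̄ = 2662.7000

2662.700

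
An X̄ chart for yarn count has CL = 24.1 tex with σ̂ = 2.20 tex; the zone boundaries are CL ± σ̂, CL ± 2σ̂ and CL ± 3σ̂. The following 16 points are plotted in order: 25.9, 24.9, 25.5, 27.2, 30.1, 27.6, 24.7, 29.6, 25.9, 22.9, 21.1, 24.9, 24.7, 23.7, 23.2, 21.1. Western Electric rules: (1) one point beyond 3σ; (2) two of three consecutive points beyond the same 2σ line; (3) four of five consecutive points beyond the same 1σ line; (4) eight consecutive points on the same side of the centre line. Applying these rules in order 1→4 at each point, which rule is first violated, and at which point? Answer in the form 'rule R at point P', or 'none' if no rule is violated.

Zone of each point (C = within 1σ̂, B = 1σ̂–2σ̂, A = 2σ̂–3σ̂, * = beyond 3σ̂; sign = side of CL): 1:+C, 2:+C, 3:+C, 4:+B, 5:+A, 6:+B, 7:+C, 8:+A, 9:+C, 10:-C, 11:-B, 12:+C, 13:+C, 14:-C, 15:-C, 16:-B
Rule 3 (four of five consecutive points beyond the same 1σ limit) is satisfied at point 8.

rule 3 at point 8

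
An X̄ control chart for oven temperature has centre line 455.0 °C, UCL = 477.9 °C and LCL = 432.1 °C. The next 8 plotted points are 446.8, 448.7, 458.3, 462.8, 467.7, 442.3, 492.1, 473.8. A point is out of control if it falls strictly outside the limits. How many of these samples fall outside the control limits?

1

Compare each point to [432.1, 477.9]: sample 7 = 492.1 > UCL.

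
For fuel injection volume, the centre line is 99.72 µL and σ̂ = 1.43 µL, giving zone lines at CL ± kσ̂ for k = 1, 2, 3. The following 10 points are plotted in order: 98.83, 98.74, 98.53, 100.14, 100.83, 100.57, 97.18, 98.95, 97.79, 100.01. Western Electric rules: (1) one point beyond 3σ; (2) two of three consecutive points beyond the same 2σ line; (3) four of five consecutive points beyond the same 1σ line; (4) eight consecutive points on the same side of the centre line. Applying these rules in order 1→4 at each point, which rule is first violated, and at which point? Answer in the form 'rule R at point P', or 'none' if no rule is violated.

Zone of each point (C = within 1σ̂, B = 1σ̂–2σ̂, A = 2σ̂–3σ̂, * = beyond 3σ̂; sign = side of CL): 1:-C, 2:-C, 3:-C, 4:+C, 5:+C, 6:+C, 7:-B, 8:-C, 9:-B, 10:+C
No rule fires across all 10 points.

none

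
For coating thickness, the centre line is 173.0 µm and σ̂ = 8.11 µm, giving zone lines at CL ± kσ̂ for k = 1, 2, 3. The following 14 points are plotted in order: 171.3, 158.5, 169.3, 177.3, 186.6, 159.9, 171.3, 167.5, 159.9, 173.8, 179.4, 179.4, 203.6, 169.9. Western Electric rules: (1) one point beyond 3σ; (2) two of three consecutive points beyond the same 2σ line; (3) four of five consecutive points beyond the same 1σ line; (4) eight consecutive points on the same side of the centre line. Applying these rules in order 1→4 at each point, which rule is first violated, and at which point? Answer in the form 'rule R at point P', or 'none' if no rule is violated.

Zone of each point (C = within 1σ̂, B = 1σ̂–2σ̂, A = 2σ̂–3σ̂, * = beyond 3σ̂; sign = side of CL): 1:-C, 2:-B, 3:-C, 4:+C, 5:+B, 6:-B, 7:-C, 8:-C, 9:-B, 10:+C, 11:+C, 12:+C, 13:+*, 14:-C
Rule 1 (one point beyond the 3σ limits) is satisfied at point 13.

rule 1 at point 13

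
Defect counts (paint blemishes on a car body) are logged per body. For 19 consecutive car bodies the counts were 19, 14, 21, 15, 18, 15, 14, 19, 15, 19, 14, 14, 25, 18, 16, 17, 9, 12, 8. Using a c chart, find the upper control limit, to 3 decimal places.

27.855

c̄ = (19 + 14 + 21 + 15 + 18 + 15 + 14 + 19 + 15 + 19 + 14 + 14 + 25 + 18 + 16 + 17 + 9 + 12 + 8) / 19 = 302 / 19 = 15.8947
UCL = c̄ + 3√c̄ = 15.8947 + 3 × √15.8947 = 15.8947 + 3 × 3.9868 = 27.8552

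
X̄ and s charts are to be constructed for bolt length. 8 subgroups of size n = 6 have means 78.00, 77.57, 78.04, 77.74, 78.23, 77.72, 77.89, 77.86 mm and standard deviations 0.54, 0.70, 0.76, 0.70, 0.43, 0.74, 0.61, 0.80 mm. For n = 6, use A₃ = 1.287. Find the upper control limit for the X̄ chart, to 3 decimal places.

78.731

X̄̄ = (78.00 + 77.57 + 78.04 + 77.74 + 78.23 + 77.72 + 77.89 + 77.86) / 8 = 77.8812
s̄ = (0.54 + 0.70 + 0.76 + 0.70 + 0.43 + 0.74 + 0.61 + 0.80) / 8 = 0.6600
UCL = X̄̄ + A₃·s̄ = 77.8812 + 1.287 × 0.6600 = 78.7307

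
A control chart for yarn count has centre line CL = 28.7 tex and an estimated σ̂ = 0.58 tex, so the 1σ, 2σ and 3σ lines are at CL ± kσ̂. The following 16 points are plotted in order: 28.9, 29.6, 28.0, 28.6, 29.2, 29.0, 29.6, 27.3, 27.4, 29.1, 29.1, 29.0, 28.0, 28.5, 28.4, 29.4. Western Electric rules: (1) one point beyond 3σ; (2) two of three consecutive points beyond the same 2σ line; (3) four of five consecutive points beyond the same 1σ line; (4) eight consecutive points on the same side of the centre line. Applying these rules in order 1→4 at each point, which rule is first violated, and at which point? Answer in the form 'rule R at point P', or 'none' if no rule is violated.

Zone of each point (C = within 1σ̂, B = 1σ̂–2σ̂, A = 2σ̂–3σ̂, * = beyond 3σ̂; sign = side of CL): 1:+C, 2:+B, 3:-B, 4:-C, 5:+C, 6:+C, 7:+B, 8:-A, 9:-A, 10:+C, 11:+C, 12:+C, 13:-B, 14:-C, 15:-C, 16:+B
Rule 2 (two of three consecutive points beyond the same 2σ limit) is satisfied at point 9.

rule 2 at point 9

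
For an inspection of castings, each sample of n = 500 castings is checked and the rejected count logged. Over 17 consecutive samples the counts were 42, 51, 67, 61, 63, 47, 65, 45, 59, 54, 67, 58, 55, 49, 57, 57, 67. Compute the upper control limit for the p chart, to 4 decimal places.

p̄ = Σdᵢ / (k·n) = 964 / (17 × 500) = 0.11341
UCL = p̄ + 3·√(p̄(1−p̄)/n) = 0.11341 + 3 × √(0.11341×0.88659/500) = 0.11341 + 3 × 0.01418 = 0.15595

0.1560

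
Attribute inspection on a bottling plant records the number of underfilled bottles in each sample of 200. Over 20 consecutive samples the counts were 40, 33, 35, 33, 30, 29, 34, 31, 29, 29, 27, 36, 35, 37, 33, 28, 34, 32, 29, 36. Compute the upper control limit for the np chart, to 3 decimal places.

48.151

p̄ = Σdᵢ / (k·n) = 650 / (20 × 200) = 0.16250
UCL = np̄ + 3·√(np̄(1−p̄)) = 32.5000 + 3 × √(32.5000×0.83750) = 32.5000 + 3 × 5.2172 = 48.1515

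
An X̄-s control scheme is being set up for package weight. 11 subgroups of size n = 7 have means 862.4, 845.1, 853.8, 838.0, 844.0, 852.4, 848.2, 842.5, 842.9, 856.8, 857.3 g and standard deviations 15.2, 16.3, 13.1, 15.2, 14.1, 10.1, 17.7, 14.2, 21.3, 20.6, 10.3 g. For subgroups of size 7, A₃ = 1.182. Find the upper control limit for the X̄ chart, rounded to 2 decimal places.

867.46

X̄̄ = (862.4 + 845.1 + 853.8 + 838.0 + 844.0 + 852.4 + 848.2 + 842.5 + 842.9 + 856.8 + 857.3) / 11 = 849.4000
s̄ = (15.2 + 16.3 + 13.1 + 15.2 + 14.1 + 10.1 + 17.7 + 14.2 + 21.3 + 20.6 + 10.3) / 11 = 15.2818
UCL = X̄̄ + A₃·s̄ = 849.4000 + 1.182 × 15.2818 = 867.4631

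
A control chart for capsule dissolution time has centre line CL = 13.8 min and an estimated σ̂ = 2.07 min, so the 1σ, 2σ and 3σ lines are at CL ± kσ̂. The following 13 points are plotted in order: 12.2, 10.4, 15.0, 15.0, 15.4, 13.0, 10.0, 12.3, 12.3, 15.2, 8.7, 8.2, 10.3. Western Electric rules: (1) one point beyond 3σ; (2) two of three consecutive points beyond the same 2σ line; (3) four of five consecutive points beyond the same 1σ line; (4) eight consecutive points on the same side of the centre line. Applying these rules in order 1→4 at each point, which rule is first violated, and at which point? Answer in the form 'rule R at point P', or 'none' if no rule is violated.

Zone of each point (C = within 1σ̂, B = 1σ̂–2σ̂, A = 2σ̂–3σ̂, * = beyond 3σ̂; sign = side of CL): 1:-C, 2:-B, 3:+C, 4:+C, 5:+C, 6:-C, 7:-B, 8:-C, 9:-C, 10:+C, 11:-A, 12:-A, 13:-B
Rule 2 (two of three consecutive points beyond the same 2σ limit) is satisfied at point 12.

rule 2 at point 12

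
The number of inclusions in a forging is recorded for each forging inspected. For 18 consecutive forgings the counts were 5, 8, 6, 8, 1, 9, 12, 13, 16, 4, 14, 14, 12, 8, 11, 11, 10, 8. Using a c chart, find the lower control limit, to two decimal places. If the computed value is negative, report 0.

0.22

c̄ = (5 + 8 + 6 + 8 + 1 + 9 + 12 + 13 + 16 + 4 + 14 + 14 + 12 + 8 + 11 + 11 + 10 + 8) / 18 = 170 / 18 = 9.4444
LCL = c̄ − 3√c̄ = 9.4444 − 3 × 3.0732 = 0.2249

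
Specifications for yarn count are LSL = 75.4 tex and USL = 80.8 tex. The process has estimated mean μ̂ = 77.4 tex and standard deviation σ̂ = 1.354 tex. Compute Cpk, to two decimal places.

Cpu = (USL − μ̂) / (3σ̂) = (80.8 − 77.4) / (3 × 1.354) = 0.8370; Cpl = (μ̂ − LSL) / (3σ̂) = (77.4 − 75.4) / (3 × 1.354) = 0.4924; Cpk = min(Cpu, Cpl) = 0.4924

0.49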